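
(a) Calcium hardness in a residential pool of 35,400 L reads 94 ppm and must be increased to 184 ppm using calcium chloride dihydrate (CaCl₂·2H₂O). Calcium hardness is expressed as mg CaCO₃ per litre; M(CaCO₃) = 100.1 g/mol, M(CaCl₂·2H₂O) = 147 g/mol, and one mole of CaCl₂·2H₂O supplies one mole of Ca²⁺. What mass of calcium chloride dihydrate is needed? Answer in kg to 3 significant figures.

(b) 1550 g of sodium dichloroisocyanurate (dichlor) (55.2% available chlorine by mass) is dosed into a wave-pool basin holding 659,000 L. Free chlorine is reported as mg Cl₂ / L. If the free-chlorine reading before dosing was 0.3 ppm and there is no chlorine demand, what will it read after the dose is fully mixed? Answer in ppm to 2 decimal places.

(a) 4.68 kg; (b) 1.60 ppm

(a) Hardness to add: (184 − 94) = 90 mg/L as CaCO₃ × 35,400 L = 3186 g as CaCO₃.
(a) Moles of Ca²⁺ (1 mol Ca²⁺ ≡ 1 mol CaCO₃): 3186 / 100.1 g/mol = 31.83 mol.
(a) Mass of CaCl₂·2H₂O: 31.83 × 147 = 4679 g.

(b) Available chlorine delivered: 1550 g × 0.552 = 855.6 g as Cl₂.
(b) Concentration rise: 855.6 g / 659,000 L = 1.298 mg/L = 1.30 ppm.
(b) Final FC: 0.3 + 1.30 = 1.60 ppm.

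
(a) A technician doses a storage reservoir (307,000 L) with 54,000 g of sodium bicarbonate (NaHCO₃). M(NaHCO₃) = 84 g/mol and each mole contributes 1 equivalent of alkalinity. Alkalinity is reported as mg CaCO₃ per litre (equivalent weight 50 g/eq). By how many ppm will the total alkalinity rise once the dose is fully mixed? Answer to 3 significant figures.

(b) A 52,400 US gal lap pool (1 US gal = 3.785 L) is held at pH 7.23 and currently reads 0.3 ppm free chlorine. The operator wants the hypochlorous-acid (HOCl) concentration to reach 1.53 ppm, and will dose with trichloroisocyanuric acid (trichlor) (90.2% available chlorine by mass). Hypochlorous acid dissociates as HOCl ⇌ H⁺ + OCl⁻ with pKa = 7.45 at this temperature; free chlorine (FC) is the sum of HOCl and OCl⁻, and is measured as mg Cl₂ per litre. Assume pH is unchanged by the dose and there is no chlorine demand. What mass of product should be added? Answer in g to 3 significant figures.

(a) Moles of NaHCO₃: 54,000 g ÷ 84 g/mol = 642.9 mol → 642.9 eq of alkalinity.
(a) As CaCO₃: 642.9 eq × 50 g/eq = 32,140 g.
(a) Rise: 32,140 g / 307,000 L × 1000 = 104.7 mg/L.

(b) Volume: 52,400 US gal × 3.785 L/gal = 198,334 L.
(b) [OCl⁻]/[HOCl] = 10^(pH − pKa) = 10^(7.23 − 7.45) = 0.6026; fraction as HOCl = 1/(1 + 0.6026) = 0.624.
(b) Free chlorine required for 1.53 ppm HOCl: 1.53 / 0.624 = 2.452 ppm.
(b) FC to add: 2.452 − 0.3 = 2.152 mg/L as Cl₂.
(b) Cl₂ equivalent: 2.152 mg/L × 198,334 L = 426.8 g.
(b) Product at 90.2% available Cl: 426.8 / 0.902 = 473.2 g.

(a) 105 ppm; (b) 473 g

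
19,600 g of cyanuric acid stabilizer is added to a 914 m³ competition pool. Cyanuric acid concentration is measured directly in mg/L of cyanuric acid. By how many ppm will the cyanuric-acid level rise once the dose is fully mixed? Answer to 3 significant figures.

Volume: 914 m³ = 914,000 L.
Rise: 19,600 g / 914,000 L × 1000 = 21.44 mg/L.

21.4 ppm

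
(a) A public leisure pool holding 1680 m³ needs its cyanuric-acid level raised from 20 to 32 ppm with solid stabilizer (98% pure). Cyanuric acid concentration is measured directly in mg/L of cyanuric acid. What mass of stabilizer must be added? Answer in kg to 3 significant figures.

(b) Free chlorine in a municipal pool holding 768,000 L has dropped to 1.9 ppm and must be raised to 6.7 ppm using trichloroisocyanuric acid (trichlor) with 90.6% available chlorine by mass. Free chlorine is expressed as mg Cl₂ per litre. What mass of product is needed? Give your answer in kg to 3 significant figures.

(a) 20.6 kg; (b) 4.07 kg

(a) Volume: 1680 m³ = 1,680,000 L.
(a) CYA to add: (32 − 20) = 12 mg/L × 1,680,000 L = 20,160 g cyanuric acid.
(a) At 98% purity: 20,160 / 0.98 = 20,570 g product.

(b) Chlorine deficit: 6.7 − 1.9 = 4.8 ppm = 4.8 mg/L as Cl₂.
(b) Cl₂ equivalent needed: 4.8 mg/L × 768,000 L = 3,686,000 mg = 3686 g.
(b) Product at 90.6% available chlorine: 3686 / 0.906 = 4069 g.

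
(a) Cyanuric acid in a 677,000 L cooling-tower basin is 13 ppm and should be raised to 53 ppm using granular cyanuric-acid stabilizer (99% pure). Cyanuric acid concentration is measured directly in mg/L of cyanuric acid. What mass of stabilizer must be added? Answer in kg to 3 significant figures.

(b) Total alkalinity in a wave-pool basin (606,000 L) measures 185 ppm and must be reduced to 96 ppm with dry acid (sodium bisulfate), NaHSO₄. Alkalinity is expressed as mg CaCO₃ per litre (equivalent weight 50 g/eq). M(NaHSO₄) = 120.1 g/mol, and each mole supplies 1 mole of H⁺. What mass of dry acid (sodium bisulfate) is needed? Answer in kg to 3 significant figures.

(a) CYA to add: (53 − 13) = 40 mg/L × 677,000 L = 27,080 g cyanuric acid.
(a) At 99% purity: 27,080 / 0.99 = 27,350 g product.

(b) Alkalinity to neutralize: (185 − 96) = 89 mg/L as CaCO₃ × 606,000 L = 53,930 g as CaCO₃.
(b) Equivalents of H⁺ required: 53,930 ÷ 50 g/eq = 1079 eq = 1079 mol NaHSO₄.
(b) Mass of NaHSO₄: 1079 × 120.1 = 129,500 g.

(a) 27.4 kg; (b) 130 kg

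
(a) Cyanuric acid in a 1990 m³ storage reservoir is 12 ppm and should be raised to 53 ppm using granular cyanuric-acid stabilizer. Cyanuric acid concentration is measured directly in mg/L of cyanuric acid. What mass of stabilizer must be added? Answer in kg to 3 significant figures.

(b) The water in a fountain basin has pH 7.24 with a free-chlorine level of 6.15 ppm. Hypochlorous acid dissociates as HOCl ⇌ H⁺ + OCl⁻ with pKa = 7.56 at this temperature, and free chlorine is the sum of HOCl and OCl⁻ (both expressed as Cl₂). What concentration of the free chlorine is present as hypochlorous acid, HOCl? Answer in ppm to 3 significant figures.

(a) Volume: 1990 m³ = 1,990,000 L.
(a) CYA to add: (53 − 12) = 41 mg/L × 1,990,000 L = 81,590 g cyanuric acid.

(b) [OCl⁻]/[HOCl] = 10^(pH − pKa) = 10^(7.24 − 7.56) = 10^-0.32 = 0.4786.
(b) Fraction as HOCl = 1 / (1 + 0.4786) = 0.6763.
(b) HOCl = 0.6763 × 6.15 ppm = 4.159 ppm.

(a) 81.6 kg; (b) 4.16 ppm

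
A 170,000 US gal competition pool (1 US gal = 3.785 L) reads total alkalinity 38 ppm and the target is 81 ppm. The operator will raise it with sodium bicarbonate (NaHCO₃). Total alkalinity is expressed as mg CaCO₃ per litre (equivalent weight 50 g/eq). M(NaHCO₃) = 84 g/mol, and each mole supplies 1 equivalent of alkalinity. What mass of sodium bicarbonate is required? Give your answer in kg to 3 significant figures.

46.5 kg

Volume: 170,000 US gal × 3.785 L/gal = 643,450 L.
Alkalinity to add: (81 − 38) = 43 mg/L as CaCO₃ × 643,450 L = 27,670 g as CaCO₃.
Equivalents: 27,670 g ÷ 50 g/eq = 553.4 eq.
NaHCO₃ supplies 1 eq per mole → 553.4 mol.
Mass: 553.4 mol × 84 g/mol = 46,480 g.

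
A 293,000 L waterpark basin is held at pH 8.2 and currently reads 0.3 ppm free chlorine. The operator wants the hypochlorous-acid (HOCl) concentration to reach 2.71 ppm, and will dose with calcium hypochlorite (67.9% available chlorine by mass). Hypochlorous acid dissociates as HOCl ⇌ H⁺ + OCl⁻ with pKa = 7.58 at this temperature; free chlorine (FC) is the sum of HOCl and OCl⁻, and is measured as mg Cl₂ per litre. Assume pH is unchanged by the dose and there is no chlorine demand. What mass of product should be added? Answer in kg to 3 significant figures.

[OCl⁻]/[HOCl] = 10^(pH − pKa) = 10^(8.2 − 7.58) = 4.169; fraction as HOCl = 1/(1 + 4.169) = 0.1935.
Free chlorine required for 2.71 ppm HOCl: 2.71 / 0.1935 = 14.01 ppm.
FC to add: 14.01 − 0.3 = 13.71 mg/L as Cl₂.
Cl₂ equivalent: 13.71 mg/L × 293,000 L = 4016 g.
Product at 67.9% available Cl: 4016 / 0.679 = 5915 g.

5.91 kg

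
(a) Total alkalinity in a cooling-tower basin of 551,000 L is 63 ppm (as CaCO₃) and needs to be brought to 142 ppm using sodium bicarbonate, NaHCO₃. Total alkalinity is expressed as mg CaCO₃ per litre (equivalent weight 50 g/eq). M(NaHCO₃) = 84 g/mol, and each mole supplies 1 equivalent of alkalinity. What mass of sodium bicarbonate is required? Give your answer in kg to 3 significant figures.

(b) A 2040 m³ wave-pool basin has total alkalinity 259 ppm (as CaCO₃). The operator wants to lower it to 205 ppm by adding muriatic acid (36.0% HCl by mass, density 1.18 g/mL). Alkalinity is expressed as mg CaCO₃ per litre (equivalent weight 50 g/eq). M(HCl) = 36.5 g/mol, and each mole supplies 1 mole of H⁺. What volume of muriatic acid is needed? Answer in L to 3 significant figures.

(a) 73.1 kg; (b) 189 L

(a) Alkalinity to add: (142 − 63) = 79 mg/L as CaCO₃ × 551,000 L = 43,530 g as CaCO₃.
(a) Equivalents: 43,530 g ÷ 50 g/eq = 870.6 eq.
(a) NaHCO₃ supplies 1 eq per mole → 870.6 mol.
(a) Mass: 870.6 mol × 84 g/mol = 73,130 g.

(b) Volume: 2040 m³ = 2,040,000 L.
(b) Alkalinity to neutralize: (259 − 205) = 54 mg/L as CaCO₃ × 2,040,000 L = 110,200 g as CaCO₃.
(b) Equivalents of H⁺ required: 110,200 ÷ 50 g/eq = 2203 eq = 2203 mol HCl.
(b) Mass of HCl: 2203 × 36.5 = 80,420 g.
(b) Mass of 36.0% solution: 80,420 / 0.36 = 223,400 g.
(b) Volume: 223,400 g ÷ 1.18 g/mL = 189,300 mL.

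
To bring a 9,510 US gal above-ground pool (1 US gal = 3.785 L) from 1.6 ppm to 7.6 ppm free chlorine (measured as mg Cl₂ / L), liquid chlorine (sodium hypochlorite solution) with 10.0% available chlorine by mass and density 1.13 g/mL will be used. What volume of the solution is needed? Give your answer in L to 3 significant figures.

1.91 L

Volume: 9,510 US gal × 3.785 L/gal = 35,995 L.
Chlorine deficit: 7.6 − 1.6 = 6 ppm = 6 mg/L as Cl₂.
Cl₂ equivalent needed: 6 mg/L × 35,995 L = 216,000 mg = 216 g.
Product at 10.0% available chlorine: 216 / 0.1 = 2160 g.
Volume at density 1.13 g/mL: 2160 g ÷ 1.13 g/mL = 1911 mL.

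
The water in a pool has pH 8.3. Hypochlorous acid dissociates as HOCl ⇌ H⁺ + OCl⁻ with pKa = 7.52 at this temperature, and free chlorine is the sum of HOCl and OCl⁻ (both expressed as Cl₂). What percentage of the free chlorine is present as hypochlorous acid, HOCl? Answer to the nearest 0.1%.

14.2%

[OCl⁻]/[HOCl] = 10^(pH − pKa) = 10^(8.3 − 7.52) = 10^0.78 = 6.026.
Fraction as HOCl = 1 / (1 + 6.026) = 0.1423.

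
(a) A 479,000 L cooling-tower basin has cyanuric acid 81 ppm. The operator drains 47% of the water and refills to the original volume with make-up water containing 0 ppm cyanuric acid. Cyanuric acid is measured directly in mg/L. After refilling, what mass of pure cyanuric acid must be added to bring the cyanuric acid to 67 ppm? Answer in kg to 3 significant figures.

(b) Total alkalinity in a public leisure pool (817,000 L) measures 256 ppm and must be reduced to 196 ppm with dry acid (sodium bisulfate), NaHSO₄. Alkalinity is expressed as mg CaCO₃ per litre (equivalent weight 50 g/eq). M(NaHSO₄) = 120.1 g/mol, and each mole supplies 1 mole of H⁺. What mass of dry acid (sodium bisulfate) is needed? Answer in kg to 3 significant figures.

(a) After draining 47% and refilling: 81 × 0.53 + 0 × 0.47 = 42.93 ppm.
(a) Deficit to target: 67 − 42.93 = 24.07 mg/L.
(a) Mass: 24.07 mg/L × 479,000 L = 11,530 g cyanuric acid.

(b) Alkalinity to neutralize: (256 − 196) = 60 mg/L as CaCO₃ × 817,000 L = 49,020 g as CaCO₃.
(b) Equivalents of H⁺ required: 49,020 ÷ 50 g/eq = 980.4 eq = 980.4 mol NaHSO₄.
(b) Mass of NaHSO₄: 980.4 × 120.1 = 117,700 g.

(a) 11.5 kg; (b) 118 kg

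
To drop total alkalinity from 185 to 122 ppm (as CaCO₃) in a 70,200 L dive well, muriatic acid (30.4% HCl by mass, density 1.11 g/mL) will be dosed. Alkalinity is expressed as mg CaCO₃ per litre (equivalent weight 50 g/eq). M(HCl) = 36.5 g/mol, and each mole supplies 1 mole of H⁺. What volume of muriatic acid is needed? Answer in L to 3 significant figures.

Alkalinity to neutralize: (185 − 122) = 63 mg/L as CaCO₃ × 70,200 L = 4423 g as CaCO₃.
Equivalents of H⁺ required: 4423 ÷ 50 g/eq = 88.45 eq = 88.45 mol HCl.
Mass of HCl: 88.45 × 36.5 = 3228 g.
Mass of 30.4% solution: 3228 / 0.304 = 10,620 g.
Volume: 10,620 g ÷ 1.11 g/mL = 9568 mL.

9.57 L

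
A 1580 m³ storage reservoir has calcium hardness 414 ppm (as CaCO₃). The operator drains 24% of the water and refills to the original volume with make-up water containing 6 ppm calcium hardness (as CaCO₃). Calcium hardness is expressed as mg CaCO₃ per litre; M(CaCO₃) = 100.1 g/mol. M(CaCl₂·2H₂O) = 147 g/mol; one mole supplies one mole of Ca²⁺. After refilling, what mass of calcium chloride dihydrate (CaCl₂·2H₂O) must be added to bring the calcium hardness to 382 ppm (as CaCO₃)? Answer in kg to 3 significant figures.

153 kg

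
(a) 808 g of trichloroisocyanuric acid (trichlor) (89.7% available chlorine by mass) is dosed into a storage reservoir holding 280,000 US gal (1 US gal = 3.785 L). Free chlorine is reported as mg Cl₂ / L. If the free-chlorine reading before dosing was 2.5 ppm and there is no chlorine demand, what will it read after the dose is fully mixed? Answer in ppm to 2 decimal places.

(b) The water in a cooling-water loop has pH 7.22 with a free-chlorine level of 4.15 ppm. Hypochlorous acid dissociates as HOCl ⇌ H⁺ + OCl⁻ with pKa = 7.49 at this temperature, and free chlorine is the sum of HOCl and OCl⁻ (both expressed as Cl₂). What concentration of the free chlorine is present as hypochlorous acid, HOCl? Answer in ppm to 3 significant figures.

(a) Volume: 280,000 US gal × 3.785 L/gal = 1,059,800 L.
(a) Available chlorine delivered: 808 g × 0.897 = 724.8 g as Cl₂.
(a) Concentration rise: 724.8 g / 1,059,800 L = 0.6839 mg/L = 0.68 ppm.
(a) Final FC: 2.5 + 0.68 = 3.18 ppm.

(b) [OCl⁻]/[HOCl] = 10^(pH − pKa) = 10^(7.22 − 7.49) = 10^-0.27 = 0.537.
(b) Fraction as HOCl = 1 / (1 + 0.537) = 0.6506.
(b) HOCl = 0.6506 × 4.15 ppm = 2.7 ppm.

(a) 3.18 ppm; (b) 2.70 ppm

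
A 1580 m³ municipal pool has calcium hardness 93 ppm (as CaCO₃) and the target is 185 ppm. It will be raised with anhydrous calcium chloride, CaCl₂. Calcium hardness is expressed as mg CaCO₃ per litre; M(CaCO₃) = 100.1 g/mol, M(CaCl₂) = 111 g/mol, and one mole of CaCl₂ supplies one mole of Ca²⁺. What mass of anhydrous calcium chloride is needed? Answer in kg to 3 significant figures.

Volume: 1580 m³ = 1,580,000 L.
Hardness to add: (185 − 93) = 92 mg/L as CaCO₃ × 1,580,000 L = 145,400 g as CaCO₃.
Moles of Ca²⁺ (1 mol Ca²⁺ ≡ 1 mol CaCO₃): 145,400 / 100.1 g/mol = 1452 mol.
Mass of CaCl₂: 1452 × 111 = 161,200 g.

161 kg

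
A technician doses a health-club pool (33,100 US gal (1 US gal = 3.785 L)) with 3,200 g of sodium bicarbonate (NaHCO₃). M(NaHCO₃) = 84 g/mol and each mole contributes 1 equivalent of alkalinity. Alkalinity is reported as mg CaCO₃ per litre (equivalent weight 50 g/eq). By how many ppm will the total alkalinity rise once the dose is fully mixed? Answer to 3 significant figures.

15.2 ppm

Volume: 33,100 US gal × 3.785 L/gal = 125,284 L.
Moles of NaHCO₃: 3,200 g ÷ 84 g/mol = 38.1 mol → 38.1 eq of alkalinity.
As CaCO₃: 38.1 eq × 50 g/eq = 1905 g.
Rise: 1905 g / 125,284 L × 1000 = 15.2 mg/L.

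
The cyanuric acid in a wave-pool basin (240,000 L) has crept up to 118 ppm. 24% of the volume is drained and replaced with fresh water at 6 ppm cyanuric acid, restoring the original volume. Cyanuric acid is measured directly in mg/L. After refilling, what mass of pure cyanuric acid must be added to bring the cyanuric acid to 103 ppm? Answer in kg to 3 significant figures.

2.85 kg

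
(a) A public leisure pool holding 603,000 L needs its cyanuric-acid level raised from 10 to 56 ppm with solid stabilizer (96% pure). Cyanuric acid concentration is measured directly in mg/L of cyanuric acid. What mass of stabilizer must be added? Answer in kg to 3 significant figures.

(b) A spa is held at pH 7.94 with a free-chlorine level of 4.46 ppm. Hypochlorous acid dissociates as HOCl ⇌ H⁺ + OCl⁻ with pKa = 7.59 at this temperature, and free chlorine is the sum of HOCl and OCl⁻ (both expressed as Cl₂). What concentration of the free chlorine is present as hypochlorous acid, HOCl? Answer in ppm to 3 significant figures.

(a) CYA to add: (56 − 10) = 46 mg/L × 603,000 L = 27,740 g cyanuric acid.
(a) At 96% purity: 27,740 / 0.96 = 28,890 g product.

(b) [OCl⁻]/[HOCl] = 10^(pH − pKa) = 10^(7.94 − 7.59) = 10^0.35 = 2.239.
(b) Fraction as HOCl = 1 / (1 + 2.239) = 0.3088.
(b) HOCl = 0.3088 × 4.46 ppm = 1.377 ppm.

(a) 28.9 kg; (b) 1.38 ppm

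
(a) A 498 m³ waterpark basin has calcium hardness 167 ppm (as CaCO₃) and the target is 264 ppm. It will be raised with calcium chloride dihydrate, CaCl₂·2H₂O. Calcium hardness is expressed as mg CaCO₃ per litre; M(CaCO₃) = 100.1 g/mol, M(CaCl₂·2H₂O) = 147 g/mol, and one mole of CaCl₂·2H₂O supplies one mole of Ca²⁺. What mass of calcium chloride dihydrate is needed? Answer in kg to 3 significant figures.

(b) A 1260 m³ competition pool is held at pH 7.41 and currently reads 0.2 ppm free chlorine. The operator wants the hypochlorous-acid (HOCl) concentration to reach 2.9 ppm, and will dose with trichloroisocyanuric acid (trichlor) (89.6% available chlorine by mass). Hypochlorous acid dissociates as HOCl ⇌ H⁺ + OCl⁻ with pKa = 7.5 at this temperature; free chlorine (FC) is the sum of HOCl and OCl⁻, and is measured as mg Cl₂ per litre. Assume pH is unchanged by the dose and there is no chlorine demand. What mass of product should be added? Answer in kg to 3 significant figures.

(a) 70.9 kg; (b) 7.11 kg

(a) Volume: 498 m³ = 498,000 L.
(a) Hardness to add: (264 − 167) = 97 mg/L as CaCO₃ × 498,000 L = 48,310 g as CaCO₃.
(a) Moles of Ca²⁺ (1 mol Ca²⁺ ≡ 1 mol CaCO₃): 48,310 / 100.1 g/mol = 482.6 mol.
(a) Mass of CaCl₂·2H₂O: 482.6 × 147 = 70,940 g.

(b) Volume: 1260 m³ = 1,260,000 L.
(b) [OCl⁻]/[HOCl] = 10^(pH − pKa) = 10^(7.41 − 7.5) = 0.8128; fraction as HOCl = 1/(1 + 0.8128) = 0.5516.
(b) Free chlorine required for 2.9 ppm HOCl: 2.9 / 0.5516 = 5.257 ppm.
(b) FC to add: 5.257 − 0.2 = 5.057 mg/L as Cl₂.
(b) Cl₂ equivalent: 5.057 mg/L × 1,260,000 L = 6372 g.
(b) Product at 89.6% available Cl: 6372 / 0.896 = 7112 g.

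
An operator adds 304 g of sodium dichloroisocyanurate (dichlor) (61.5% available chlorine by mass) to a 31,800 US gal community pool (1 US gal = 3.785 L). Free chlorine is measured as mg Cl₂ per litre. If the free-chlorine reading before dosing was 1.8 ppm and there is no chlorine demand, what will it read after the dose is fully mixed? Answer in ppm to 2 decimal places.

Volume: 31,800 US gal × 3.785 L/gal = 120,363 L.
Available chlorine delivered: 304 g × 0.615 = 187 g as Cl₂.
Concentration rise: 187 g / 120,363 L = 1.553 mg/L = 1.55 ppm.
Final FC: 1.8 + 1.55 = 3.35 ppm.

3.35 ppm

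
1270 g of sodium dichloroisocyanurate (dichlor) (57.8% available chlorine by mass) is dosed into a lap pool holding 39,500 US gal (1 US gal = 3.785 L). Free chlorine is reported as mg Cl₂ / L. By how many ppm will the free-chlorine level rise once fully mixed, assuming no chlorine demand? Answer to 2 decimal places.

Volume: 39,500 US gal × 3.785 L/gal = 149,508 L.
Available chlorine delivered: 1270 g × 0.578 = 734.1 g as Cl₂.
Concentration rise: 734.1 g / 149,508 L = 4.91 mg/L = 4.91 ppm.

4.91 ppm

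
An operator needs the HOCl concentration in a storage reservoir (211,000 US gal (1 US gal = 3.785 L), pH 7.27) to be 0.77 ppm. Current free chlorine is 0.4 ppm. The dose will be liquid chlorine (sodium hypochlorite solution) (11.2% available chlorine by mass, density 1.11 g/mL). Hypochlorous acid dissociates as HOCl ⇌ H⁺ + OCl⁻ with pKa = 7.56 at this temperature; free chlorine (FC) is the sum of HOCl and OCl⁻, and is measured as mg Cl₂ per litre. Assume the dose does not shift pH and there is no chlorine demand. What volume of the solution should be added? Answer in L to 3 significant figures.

Volume: 211,000 US gal × 3.785 L/gal = 798,635 L.
[OCl⁻]/[HOCl] = 10^(pH − pKa) = 10^(7.27 − 7.56) = 0.5129; fraction as HOCl = 1/(1 + 0.5129) = 0.661.
Free chlorine required for 0.77 ppm HOCl: 0.77 / 0.661 = 1.165 ppm.
FC to add: 1.165 − 0.4 = 0.7649 mg/L as Cl₂.
Cl₂ equivalent: 0.7649 mg/L × 798,635 L = 610.9 g.
Product at 11.2% available Cl: 610.9 / 0.112 = 5454 g.
Volume: 5454 g ÷ 1.11 g/mL = 4914 mL.

4.91 L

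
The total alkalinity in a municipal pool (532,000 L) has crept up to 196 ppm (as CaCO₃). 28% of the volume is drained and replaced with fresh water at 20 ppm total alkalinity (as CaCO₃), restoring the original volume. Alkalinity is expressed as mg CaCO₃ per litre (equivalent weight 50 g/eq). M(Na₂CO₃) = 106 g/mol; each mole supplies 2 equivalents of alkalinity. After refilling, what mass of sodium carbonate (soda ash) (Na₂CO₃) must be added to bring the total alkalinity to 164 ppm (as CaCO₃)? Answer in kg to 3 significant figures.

9.74 kg

After draining 28% and refilling: 196 × 0.72 + 20 × 0.28 = 146.72 ppm.
Deficit to target: 164 − 146.72 = 17.28 mg/L.
As CaCO₃: 17.28 mg/L × 532,000 L = 9193 g; ÷ 50 g/eq ÷ 2 = 91.93 mol Na₂CO₃.
Mass: 91.93 × 106 = 9745 g.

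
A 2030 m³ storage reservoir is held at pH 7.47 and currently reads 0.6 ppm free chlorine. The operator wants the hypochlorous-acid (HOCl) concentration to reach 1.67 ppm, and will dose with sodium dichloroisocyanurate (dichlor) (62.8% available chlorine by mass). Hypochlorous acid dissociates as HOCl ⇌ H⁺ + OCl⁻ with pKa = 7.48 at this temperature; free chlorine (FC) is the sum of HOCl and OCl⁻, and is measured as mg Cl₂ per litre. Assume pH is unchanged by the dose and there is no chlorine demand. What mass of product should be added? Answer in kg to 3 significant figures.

8.73 kg

Volume: 2030 m³ = 2,030,000 L.
[OCl⁻]/[HOCl] = 10^(pH − pKa) = 10^(7.47 − 7.48) = 0.9772; fraction as HOCl = 1/(1 + 0.9772) = 0.5058.
Free chlorine required for 1.67 ppm HOCl: 1.67 / 0.5058 = 3.302 ppm.
FC to add: 3.302 − 0.6 = 2.702 mg/L as Cl₂.
Cl₂ equivalent: 2.702 mg/L × 2,030,000 L = 5485 g.
Product at 62.8% available Cl: 5485 / 0.628 = 8734 g.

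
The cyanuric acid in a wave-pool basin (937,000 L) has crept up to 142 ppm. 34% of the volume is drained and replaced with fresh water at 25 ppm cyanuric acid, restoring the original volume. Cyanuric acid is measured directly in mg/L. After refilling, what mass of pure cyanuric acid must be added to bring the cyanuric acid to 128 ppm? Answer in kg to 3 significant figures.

After draining 34% and refilling: 142 × 0.66 + 25 × 0.34 = 102.22 ppm.
Deficit to target: 128 − 102.22 = 25.78 mg/L.
Mass: 25.78 mg/L × 937,000 L = 24,160 g cyanuric acid.

24.2 kg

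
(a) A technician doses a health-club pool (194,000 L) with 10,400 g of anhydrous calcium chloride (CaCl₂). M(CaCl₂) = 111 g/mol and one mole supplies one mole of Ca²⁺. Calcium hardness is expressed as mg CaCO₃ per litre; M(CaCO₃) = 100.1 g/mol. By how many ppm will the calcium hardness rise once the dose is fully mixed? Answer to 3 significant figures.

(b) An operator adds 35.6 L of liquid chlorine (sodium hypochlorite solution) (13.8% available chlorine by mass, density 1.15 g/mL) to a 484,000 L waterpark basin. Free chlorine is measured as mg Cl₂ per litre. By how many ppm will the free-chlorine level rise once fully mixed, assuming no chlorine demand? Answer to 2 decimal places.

(a) Moles of Ca²⁺: 10,400 g ÷ 111 g/mol = 93.69 mol.
(a) As CaCO₃: 93.69 mol × 100.1 g/mol = 9379 g.
(a) Rise: 9379 g / 194,000 L × 1000 = 48.34 mg/L.

(b) Mass of solution: 35.6 L × 1000 mL/L × 1.15 g/mL = 40,940 g.
(b) Available chlorine delivered: 40,940 g × 0.138 = 5650 g as Cl₂.
(b) Concentration rise: 5650 g / 484,000 L = 11.67 mg/L = 11.67 ppm.

(a) 48.3 ppm; (b) 11.67 ppm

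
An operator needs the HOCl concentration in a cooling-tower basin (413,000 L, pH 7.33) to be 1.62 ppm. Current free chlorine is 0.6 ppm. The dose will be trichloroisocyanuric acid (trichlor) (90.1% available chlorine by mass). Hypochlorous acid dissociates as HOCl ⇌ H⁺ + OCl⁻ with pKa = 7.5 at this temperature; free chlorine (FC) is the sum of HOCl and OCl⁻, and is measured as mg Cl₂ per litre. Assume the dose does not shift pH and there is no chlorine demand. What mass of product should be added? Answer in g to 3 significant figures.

970 g

[OCl⁻]/[HOCl] = 10^(pH − pKa) = 10^(7.33 − 7.5) = 0.6761; fraction as HOCl = 1/(1 + 0.6761) = 0.5966.
Free chlorine required for 1.62 ppm HOCl: 1.62 / 0.5966 = 2.715 ppm.
FC to add: 2.715 − 0.6 = 2.115 mg/L as Cl₂.
Cl₂ equivalent: 2.115 mg/L × 413,000 L = 873.6 g.
Product at 90.1% available Cl: 873.6 / 0.901 = 969.6 g.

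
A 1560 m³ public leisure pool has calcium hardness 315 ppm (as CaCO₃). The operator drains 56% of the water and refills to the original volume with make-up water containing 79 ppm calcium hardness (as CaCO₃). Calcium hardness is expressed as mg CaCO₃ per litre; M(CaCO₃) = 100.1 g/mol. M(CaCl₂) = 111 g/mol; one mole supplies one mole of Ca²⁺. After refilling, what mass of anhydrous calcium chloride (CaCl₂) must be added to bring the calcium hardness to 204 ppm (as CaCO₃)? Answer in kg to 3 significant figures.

Volume: 1560 m³ = 1,560,000 L.
After draining 56% and refilling: 315 × 0.44 + 79 × 0.56 = 182.84 ppm.
Deficit to target: 204 − 182.84 = 21.16 mg/L.
As CaCO₃: 21.16 mg/L × 1,560,000 L = 33,010 g; ÷ 100.1 = 329.8 mol Ca²⁺.
Mass: 329.8 × 111 = 36,600 g.

36.6 kg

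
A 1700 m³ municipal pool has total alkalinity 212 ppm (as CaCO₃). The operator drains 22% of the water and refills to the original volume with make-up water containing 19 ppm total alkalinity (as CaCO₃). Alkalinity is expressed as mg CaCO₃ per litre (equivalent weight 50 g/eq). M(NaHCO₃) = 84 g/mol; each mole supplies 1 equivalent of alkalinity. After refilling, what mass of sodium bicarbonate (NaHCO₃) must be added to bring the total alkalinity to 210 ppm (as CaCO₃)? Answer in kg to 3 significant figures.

Volume: 1700 m³ = 1,700,000 L.
After draining 22% and refilling: 212 × 0.78 + 19 × 0.22 = 169.54 ppm.
Deficit to target: 210 − 169.54 = 40.46 mg/L.
As CaCO₃: 40.46 mg/L × 1,700,000 L = 68,780 g; ÷ 50 g/eq ÷ 1 = 1376 mol NaHCO₃.
Mass: 1376 × 84 = 115,600 g.

116 kg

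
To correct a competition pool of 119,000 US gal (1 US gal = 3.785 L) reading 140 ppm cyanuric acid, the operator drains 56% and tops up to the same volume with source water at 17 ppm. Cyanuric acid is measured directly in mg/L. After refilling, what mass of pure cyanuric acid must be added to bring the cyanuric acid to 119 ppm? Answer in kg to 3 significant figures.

21.6 kg

Volume: 119,000 US gal × 3.785 L/gal = 450,415 L.
After draining 56% and refilling: 140 × 0.44 + 17 × 0.56 = 71.12 ppm.
Deficit to target: 119 − 71.12 = 47.88 mg/L.
Mass: 47.88 mg/L × 450,415 L = 21,570 g cyanuric acid.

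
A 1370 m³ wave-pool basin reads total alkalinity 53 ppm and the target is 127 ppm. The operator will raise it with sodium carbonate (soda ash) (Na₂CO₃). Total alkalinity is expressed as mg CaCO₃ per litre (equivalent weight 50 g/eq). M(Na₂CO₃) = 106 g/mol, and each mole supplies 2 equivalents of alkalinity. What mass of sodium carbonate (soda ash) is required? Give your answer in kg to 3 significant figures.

Volume: 1370 m³ = 1,370,000 L.
Alkalinity to add: (127 − 53) = 74 mg/L as CaCO₃ × 1,370,000 L = 101,400 g as CaCO₃.
Equivalents: 101,400 g ÷ 50 g/eq = 2028 eq.
Each mole of Na₂CO₃ supplies 2 eq, so 2028 / 2 = 1014 mol.
Mass: 1014 mol × 106 g/mol = 107,500 g.

107 kg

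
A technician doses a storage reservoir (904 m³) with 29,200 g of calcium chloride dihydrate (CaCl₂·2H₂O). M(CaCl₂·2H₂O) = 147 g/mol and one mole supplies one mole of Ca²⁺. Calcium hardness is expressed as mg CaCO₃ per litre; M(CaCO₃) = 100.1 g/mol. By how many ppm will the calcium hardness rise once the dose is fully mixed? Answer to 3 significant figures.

Volume: 904 m³ = 904,000 L.
Moles of Ca²⁺: 29,200 g ÷ 147 g/mol = 198.6 mol.
As CaCO₃: 198.6 mol × 100.1 g/mol = 19,880 g.
Rise: 19,880 g / 904,000 L × 1000 = 22 mg/L.

22.0 ppm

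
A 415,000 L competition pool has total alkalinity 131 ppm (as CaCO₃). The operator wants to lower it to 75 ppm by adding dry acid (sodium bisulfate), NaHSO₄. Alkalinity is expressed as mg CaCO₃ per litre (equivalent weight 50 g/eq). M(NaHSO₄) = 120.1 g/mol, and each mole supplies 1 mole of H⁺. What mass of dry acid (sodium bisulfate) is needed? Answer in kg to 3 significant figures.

55.8 kg

Alkalinity to neutralize: (131 − 75) = 56 mg/L as CaCO₃ × 415,000 L = 23,240 g as CaCO₃.
Equivalents of H⁺ required: 23,240 ÷ 50 g/eq = 464.8 eq = 464.8 mol NaHSO₄.
Mass of NaHSO₄: 464.8 × 120.1 = 55,820 g.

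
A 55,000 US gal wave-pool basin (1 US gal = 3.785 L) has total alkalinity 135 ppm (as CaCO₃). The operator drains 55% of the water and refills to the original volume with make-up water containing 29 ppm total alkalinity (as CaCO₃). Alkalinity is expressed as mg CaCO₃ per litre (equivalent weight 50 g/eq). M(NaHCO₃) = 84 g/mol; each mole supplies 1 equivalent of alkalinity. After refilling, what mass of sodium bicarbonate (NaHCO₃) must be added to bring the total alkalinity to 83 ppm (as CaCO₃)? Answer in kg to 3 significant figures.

Volume: 55,000 US gal × 3.785 L/gal = 208,175 L.
After draining 55% and refilling: 135 × 0.45 + 29 × 0.55 = 76.7 ppm.
Deficit to target: 83 − 76.7 = 6.3 mg/L.
As CaCO₃: 6.3 mg/L × 208,175 L = 1312 g; ÷ 50 g/eq ÷ 1 = 26.23 mol NaHCO₃.
Mass: 26.23 × 84 = 2203 g.

2.20 kg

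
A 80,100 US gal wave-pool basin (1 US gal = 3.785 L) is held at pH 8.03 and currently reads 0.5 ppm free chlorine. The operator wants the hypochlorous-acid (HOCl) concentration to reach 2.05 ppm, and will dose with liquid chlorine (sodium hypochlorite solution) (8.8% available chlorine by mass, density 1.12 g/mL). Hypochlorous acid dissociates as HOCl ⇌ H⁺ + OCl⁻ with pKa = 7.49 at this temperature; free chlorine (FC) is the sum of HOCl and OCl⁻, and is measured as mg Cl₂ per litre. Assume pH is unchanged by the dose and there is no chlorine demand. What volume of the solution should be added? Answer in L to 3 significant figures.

26.6 L

Volume: 80,100 US gal × 3.785 L/gal = 303,178 L.
[OCl⁻]/[HOCl] = 10^(pH − pKa) = 10^(8.03 − 7.49) = 3.467; fraction as HOCl = 1/(1 + 3.467) = 0.2238.
Free chlorine required for 2.05 ppm HOCl: 2.05 / 0.2238 = 9.158 ppm.
FC to add: 9.158 − 0.5 = 8.658 mg/L as Cl₂.
Cl₂ equivalent: 8.658 mg/L × 303,178 L = 2625 g.
Product at 8.8% available Cl: 2625 / 0.088 = 29,830 g.
Volume: 29,830 g ÷ 1.12 g/mL = 26,630 mL.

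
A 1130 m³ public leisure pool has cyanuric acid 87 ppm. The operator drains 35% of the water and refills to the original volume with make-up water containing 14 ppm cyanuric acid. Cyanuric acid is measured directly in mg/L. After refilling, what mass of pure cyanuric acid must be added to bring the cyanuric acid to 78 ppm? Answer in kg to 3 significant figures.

18.7 kg

Volume: 1130 m³ = 1,130,000 L.
After draining 35% and refilling: 87 × 0.65 + 14 × 0.35 = 61.45 ppm.
Deficit to target: 78 − 61.45 = 16.55 mg/L.
Mass: 16.55 mg/L × 1,130,000 L = 18,700 g cyanuric acid.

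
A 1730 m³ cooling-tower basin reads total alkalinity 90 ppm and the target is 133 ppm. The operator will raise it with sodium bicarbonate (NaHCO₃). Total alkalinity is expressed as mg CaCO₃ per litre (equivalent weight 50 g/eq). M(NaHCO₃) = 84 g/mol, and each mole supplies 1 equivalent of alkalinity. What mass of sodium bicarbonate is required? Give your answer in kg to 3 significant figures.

125 kg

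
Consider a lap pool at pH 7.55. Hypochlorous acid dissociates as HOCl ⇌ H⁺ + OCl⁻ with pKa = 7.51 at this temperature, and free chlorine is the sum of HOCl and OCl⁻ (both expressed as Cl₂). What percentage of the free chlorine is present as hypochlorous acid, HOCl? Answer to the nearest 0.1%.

[OCl⁻]/[HOCl] = 10^(pH − pKa) = 10^(7.55 − 7.51) = 10^0.04 = 1.096.
Fraction as HOCl = 1 / (1 + 1.096) = 0.477.

47.7%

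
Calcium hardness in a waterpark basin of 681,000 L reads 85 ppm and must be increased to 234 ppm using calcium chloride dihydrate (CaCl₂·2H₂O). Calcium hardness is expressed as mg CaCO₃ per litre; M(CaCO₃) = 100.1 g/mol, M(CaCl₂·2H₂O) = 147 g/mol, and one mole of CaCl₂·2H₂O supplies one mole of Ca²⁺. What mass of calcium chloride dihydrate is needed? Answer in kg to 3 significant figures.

Hardness to add: (234 − 85) = 149 mg/L as CaCO₃ × 681,000 L = 101,500 g as CaCO₃.
Moles of Ca²⁺ (1 mol Ca²⁺ ≡ 1 mol CaCO₃): 101,500 / 100.1 g/mol = 1014 mol.
Mass of CaCl₂·2H₂O: 1014 × 147 = 149,000 g.

149 kg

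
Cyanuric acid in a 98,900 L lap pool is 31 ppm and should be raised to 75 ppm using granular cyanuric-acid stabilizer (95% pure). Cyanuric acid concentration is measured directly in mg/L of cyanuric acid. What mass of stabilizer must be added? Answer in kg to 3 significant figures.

4.58 kg

CYA to add: (75 − 31) = 44 mg/L × 98,900 L = 4352 g cyanuric acid.
At 95% purity: 4352 / 0.95 = 4581 g product.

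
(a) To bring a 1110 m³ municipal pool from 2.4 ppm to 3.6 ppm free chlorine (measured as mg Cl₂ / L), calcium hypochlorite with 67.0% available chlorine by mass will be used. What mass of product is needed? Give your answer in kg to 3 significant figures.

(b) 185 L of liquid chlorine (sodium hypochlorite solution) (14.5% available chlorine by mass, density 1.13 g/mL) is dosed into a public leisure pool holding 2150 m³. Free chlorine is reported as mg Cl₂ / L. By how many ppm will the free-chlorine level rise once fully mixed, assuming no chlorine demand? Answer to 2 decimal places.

(a) 1.99 kg; (b) 14.10 ppm

(a) Volume: 1110 m³ = 1,110,000 L.
(a) Chlorine deficit: 3.6 − 2.4 = 1.2 ppm = 1.2 mg/L as Cl₂.
(a) Cl₂ equivalent needed: 1.2 mg/L × 1,110,000 L = 1,332,000 mg = 1332 g.
(a) Product at 67.0% available chlorine: 1332 / 0.67 = 1988 g.

(b) Volume: 2150 m³ = 2,150,000 L.
(b) Mass of solution: 185 L × 1000 mL/L × 1.13 g/mL = 209,000 g.
(b) Available chlorine delivered: 209,000 g × 0.145 = 30,310 g as Cl₂.
(b) Concentration rise: 30,310 g / 2,150,000 L = 14.1 mg/L = 14.10 ppm.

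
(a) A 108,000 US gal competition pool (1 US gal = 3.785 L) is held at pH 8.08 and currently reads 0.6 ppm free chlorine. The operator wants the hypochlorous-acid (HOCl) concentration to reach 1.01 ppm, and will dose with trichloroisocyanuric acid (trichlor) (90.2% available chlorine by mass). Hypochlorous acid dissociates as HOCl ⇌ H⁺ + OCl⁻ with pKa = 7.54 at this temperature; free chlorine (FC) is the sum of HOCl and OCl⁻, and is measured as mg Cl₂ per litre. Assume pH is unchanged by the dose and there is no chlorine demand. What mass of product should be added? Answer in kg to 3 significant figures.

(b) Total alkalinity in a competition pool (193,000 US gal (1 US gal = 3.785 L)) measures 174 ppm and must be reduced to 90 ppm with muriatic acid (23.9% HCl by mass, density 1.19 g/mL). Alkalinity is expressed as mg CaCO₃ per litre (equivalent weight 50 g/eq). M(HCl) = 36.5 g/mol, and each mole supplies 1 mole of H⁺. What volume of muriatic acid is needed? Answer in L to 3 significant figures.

(a) Volume: 108,000 US gal × 3.785 L/gal = 408,780 L.
(a) [OCl⁻]/[HOCl] = 10^(pH − pKa) = 10^(8.08 − 7.54) = 3.467; fraction as HOCl = 1/(1 + 3.467) = 0.2238.
(a) Free chlorine required for 1.01 ppm HOCl: 1.01 / 0.2238 = 4.512 ppm.
(a) FC to add: 4.512 − 0.6 = 3.912 mg/L as Cl₂.
(a) Cl₂ equivalent: 3.912 mg/L × 408,780 L = 1599 g.
(a) Product at 90.2% available Cl: 1599 / 0.902 = 1773 g.

(b) Volume: 193,000 US gal × 3.785 L/gal = 730,505 L.
(b) Alkalinity to neutralize: (174 − 90) = 84 mg/L as CaCO₃ × 730,505 L = 61,360 g as CaCO₃.
(b) Equivalents of H⁺ required: 61,360 ÷ 50 g/eq = 1227 eq = 1227 mol HCl.
(b) Mass of HCl: 1227 × 36.5 = 44,790 g.
(b) Mass of 23.9% solution: 44,790 / 0.239 = 187,400 g.
(b) Volume: 187,400 g ÷ 1.19 g/mL = 157,500 mL.

(a) 1.77 kg; (b) 157 L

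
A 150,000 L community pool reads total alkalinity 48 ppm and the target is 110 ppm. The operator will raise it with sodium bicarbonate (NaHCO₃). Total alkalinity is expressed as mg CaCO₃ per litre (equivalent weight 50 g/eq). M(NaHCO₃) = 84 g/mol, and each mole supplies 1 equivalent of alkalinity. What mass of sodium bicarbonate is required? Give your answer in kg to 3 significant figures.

Alkalinity to add: (110 − 48) = 62 mg/L as CaCO₃ × 150,000 L = 9300 g as CaCO₃.
Equivalents: 9300 g ÷ 50 g/eq = 186 eq.
NaHCO₃ supplies 1 eq per mole → 186 mol.
Mass: 186 mol × 84 g/mol = 15,620 g.

15.6 kg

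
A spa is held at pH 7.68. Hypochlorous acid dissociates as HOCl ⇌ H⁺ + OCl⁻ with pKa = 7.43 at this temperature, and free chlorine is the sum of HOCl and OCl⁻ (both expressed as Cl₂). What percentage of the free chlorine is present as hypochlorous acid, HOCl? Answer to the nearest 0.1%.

36.0%

[OCl⁻]/[HOCl] = 10^(pH − pKa) = 10^(7.68 − 7.43) = 10^0.25 = 1.778.
Fraction as HOCl = 1 / (1 + 1.778) = 0.3599.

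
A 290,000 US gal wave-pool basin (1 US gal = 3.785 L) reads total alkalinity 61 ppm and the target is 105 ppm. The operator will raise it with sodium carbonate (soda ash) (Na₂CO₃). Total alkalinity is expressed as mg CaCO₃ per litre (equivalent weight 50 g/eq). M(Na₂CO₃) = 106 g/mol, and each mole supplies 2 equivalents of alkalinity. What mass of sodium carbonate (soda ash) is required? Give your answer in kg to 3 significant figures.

51.2 kg

Volume: 290,000 US gal × 3.785 L/gal = 1,097,650 L.
Alkalinity to add: (105 − 61) = 44 mg/L as CaCO₃ × 1,097,650 L = 48,300 g as CaCO₃.
Equivalents: 48,300 g ÷ 50 g/eq = 965.9 eq.
Each mole of Na₂CO₃ supplies 2 eq, so 965.9 / 2 = 483 mol.
Mass: 483 mol × 106 g/mol = 51,190 g.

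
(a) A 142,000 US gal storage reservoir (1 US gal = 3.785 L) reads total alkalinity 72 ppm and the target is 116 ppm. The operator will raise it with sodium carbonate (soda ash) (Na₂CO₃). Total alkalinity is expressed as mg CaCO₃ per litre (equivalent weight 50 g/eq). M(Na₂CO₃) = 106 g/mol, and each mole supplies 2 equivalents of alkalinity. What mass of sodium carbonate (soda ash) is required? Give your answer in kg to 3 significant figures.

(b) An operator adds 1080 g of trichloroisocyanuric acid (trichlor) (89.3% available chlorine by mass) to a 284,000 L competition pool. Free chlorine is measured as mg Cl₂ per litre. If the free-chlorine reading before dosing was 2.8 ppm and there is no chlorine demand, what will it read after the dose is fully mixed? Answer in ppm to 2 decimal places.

(a) 25.1 kg; (b) 6.20 ppm

(a) Volume: 142,000 US gal × 3.785 L/gal = 537,470 L.
(a) Alkalinity to add: (116 − 72) = 44 mg/L as CaCO₃ × 537,470 L = 23,650 g as CaCO₃.
(a) Equivalents: 23,650 g ÷ 50 g/eq = 473 eq.
(a) Each mole of Na₂CO₃ supplies 2 eq, so 473 / 2 = 236.5 mol.
(a) Mass: 236.5 mol × 106 g/mol = 25,070 g.

(b) Available chlorine delivered: 1080 g × 0.893 = 964.4 g as Cl₂.
(b) Concentration rise: 964.4 g / 284,000 L = 3.396 mg/L = 3.40 ppm.
(b) Final FC: 2.8 + 3.40 = 6.20 ppm.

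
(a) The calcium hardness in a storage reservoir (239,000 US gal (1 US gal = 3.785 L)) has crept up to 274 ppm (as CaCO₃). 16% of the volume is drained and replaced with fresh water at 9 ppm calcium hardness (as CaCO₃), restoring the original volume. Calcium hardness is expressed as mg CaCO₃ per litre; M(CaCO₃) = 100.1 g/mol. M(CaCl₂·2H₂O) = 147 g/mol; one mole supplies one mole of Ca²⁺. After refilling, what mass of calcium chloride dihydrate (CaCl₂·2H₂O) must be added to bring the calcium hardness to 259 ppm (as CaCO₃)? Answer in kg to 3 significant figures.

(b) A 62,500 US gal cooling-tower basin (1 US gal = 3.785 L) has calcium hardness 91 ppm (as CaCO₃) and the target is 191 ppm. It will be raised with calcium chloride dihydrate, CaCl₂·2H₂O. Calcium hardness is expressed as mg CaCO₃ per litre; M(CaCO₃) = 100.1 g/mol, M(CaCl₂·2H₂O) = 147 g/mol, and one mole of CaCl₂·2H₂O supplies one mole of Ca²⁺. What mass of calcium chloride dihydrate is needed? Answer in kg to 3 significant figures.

(a) 36.4 kg; (b) 34.7 kg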